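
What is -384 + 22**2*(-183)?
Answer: -88956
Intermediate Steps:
-384 + 22**2*(-183) = -384 + 484*(-183) = -384 - 88572 = -88956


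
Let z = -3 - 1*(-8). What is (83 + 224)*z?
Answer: 1535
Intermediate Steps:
z = 5 (z = -3 + 8 = 5)
(83 + 224)*z = (83 + 224)*5 = 307*5 = 1535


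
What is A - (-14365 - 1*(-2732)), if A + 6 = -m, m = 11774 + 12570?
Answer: -12717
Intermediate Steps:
m = 24344
A = -24350 (A = -6 - 1*24344 = -6 - 24344 = -24350)
A - (-14365 - 1*(-2732)) = -24350 - (-14365 - 1*(-2732)) = -24350 - (-14365 + 2732) = -24350 - 1*(-11633) = -24350 + 11633 = -12717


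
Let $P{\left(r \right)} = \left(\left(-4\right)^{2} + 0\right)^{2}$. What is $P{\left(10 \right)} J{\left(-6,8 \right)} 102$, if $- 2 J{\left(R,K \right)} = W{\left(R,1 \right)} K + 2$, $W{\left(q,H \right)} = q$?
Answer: $600576$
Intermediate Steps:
$P{\left(r \right)} = 256$ ($P{\left(r \right)} = \left(16 + 0\right)^{2} = 16^{2} = 256$)
$J{\left(R,K \right)} = -1 - \frac{K R}{2}$ ($J{\left(R,K \right)} = - \frac{R K + 2}{2} = - \frac{K R + 2}{2} = - \frac{2 + K R}{2} = -1 - \frac{K R}{2}$)
$P{\left(10 \right)} J{\left(-6,8 \right)} 102 = 256 \left(-1 - 4 \left(-6\right)\right) 102 = 256 \left(-1 + 24\right) 102 = 256 \cdot 23 \cdot 102 = 5888 \cdot 102 = 600576$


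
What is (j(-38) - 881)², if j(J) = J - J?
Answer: 776161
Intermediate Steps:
j(J) = 0
(j(-38) - 881)² = (0 - 881)² = (-881)² = 776161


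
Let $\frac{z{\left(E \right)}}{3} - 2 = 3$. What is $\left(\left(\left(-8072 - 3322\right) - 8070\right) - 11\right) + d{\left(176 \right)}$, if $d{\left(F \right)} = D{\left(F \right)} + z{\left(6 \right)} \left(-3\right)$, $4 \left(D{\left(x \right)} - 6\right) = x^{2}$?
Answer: $-11770$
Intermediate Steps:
$z{\left(E \right)} = 15$ ($z{\left(E \right)} = 6 + 3 \cdot 3 = 6 + 9 = 15$)
$D{\left(x \right)} = 6 + \frac{x^{2}}{4}$
$d{\left(F \right)} = -39 + \frac{F^{2}}{4}$ ($d{\left(F \right)} = \left(6 + \frac{F^{2}}{4}\right) + 15 \left(-3\right) = \left(6 + \frac{F^{2}}{4}\right) - 45 = -39 + \frac{F^{2}}{4}$)
$\left(\left(\left(-8072 - 3322\right) - 8070\right) - 11\right) + d{\left(176 \right)} = \left(\left(\left(-8072 - 3322\right) - 8070\right) - 11\right) - \left(39 - \frac{176^{2}}{4}\right) = \left(\left(-11394 - 8070\right) - 11\right) + \left(-39 + \frac{1}{4} \cdot 30976\right) = \left(-19464 - 11\right) + \left(-39 + 7744\right) = -19475 + 7705 = -11770$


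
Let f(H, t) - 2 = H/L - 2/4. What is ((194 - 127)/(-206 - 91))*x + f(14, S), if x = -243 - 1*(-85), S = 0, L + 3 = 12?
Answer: 22987/594 ≈ 38.699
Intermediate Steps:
L = 9 (L = -3 + 12 = 9)
x = -158 (x = -243 + 85 = -158)
f(H, t) = 3/2 + H/9 (f(H, t) = 2 + (H/9 - 2/4) = 2 + (H*(⅑) - 2*¼) = 2 + (H/9 - ½) = 2 + (-½ + H/9) = 3/2 + H/9)
((194 - 127)/(-206 - 91))*x + f(14, S) = ((194 - 127)/(-206 - 91))*(-158) + (3/2 + (⅑)*14) = (67/(-297))*(-158) + (3/2 + 14/9) = (67*(-1/297))*(-158) + 55/18 = -67/297*(-158) + 55/18 = 10586/297 + 55/18 = 22987/594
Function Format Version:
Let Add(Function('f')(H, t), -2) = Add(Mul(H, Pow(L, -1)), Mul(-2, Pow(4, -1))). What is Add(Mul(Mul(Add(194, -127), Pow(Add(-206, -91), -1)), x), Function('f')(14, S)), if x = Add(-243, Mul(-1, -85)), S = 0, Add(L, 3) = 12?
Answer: Rational(22987, 594) ≈ 38.699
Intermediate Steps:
L = 9 (L = Add(-3, 12) = 9)
x = -158 (x = Add(-243, 85) = -158)
Function('f')(H, t) = Add(Rational(3, 2), Mul(Rational(1, 9), H)) (Function('f')(H, t) = Add(2, Add(Mul(H, Pow(9, -1)), Mul(-2, Pow(4, -1)))) = Add(2, Add(Mul(H, Rational(1, 9)), Mul(-2, Rational(1, 4)))) = Add(2, Add(Mul(Rational(1, 9), H), Rational(-1, 2))) = Add(2, Add(Rational(-1, 2), Mul(Rational(1, 9), H))) = Add(Rational(3, 2), Mul(Rational(1, 9), H)))
Add(Mul(Mul(Add(194, -127), Pow(Add(-206, -91), -1)), x), Function('f')(14, S)) = Add(Mul(Mul(Add(194, -127), Pow(Add(-206, -91), -1)), -158), Add(Rational(3, 2), Mul(Rational(1, 9), 14))) = Add(Mul(Mul(67, Pow(-297, -1)), -158), Add(Rational(3, 2), Rational(14, 9))) = Add(Mul(Mul(67, Rational(-1, 297)), -158), Rational(55, 18)) = Add(Mul(Rational(-67, 297), -158), Rational(55, 18)) = Add(Rational(10586, 297), Rational(55, 18)) = Rational(22987, 594)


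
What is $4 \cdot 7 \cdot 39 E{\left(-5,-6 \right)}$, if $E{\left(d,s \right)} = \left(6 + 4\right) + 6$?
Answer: $17472$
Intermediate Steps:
$E{\left(d,s \right)} = 16$ ($E{\left(d,s \right)} = 10 + 6 = 16$)
$4 \cdot 7 \cdot 39 E{\left(-5,-6 \right)} = 4 \cdot 7 \cdot 39 \cdot 16 = 28 \cdot 39 \cdot 16 = 1092 \cdot 16 = 17472$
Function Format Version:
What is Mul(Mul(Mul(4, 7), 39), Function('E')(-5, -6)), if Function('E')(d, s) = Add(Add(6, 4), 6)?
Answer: 17472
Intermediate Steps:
Function('E')(d, s) = 16 (Function('E')(d, s) = Add(10, 6) = 16)
Mul(Mul(Mul(4, 7), 39), Function('E')(-5, -6)) = Mul(Mul(Mul(4, 7), 39), 16) = Mul(Mul(28, 39), 16) = Mul(1092, 16) = 17472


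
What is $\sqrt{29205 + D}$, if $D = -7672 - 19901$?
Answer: $4 \sqrt{102} \approx 40.398$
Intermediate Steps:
$D = -27573$ ($D = -7672 - 19901 = -27573$)
$\sqrt{29205 + D} = \sqrt{29205 - 27573} = \sqrt{1632} = 4 \sqrt{102}$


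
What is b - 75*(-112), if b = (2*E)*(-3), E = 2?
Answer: 8388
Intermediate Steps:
b = -12 (b = (2*2)*(-3) = 4*(-3) = -12)
b - 75*(-112) = -12 - 75*(-112) = -12 + 8400 = 8388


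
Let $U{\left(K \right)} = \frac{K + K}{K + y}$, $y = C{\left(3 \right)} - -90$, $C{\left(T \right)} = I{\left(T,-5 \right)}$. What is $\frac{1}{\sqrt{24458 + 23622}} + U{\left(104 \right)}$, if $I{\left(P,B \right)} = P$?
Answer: $\frac{208}{197} + \frac{\sqrt{3005}}{12020} \approx 1.0604$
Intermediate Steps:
$C{\left(T \right)} = T$
$y = 93$ ($y = 3 - -90 = 3 + 90 = 93$)
$U{\left(K \right)} = \frac{2 K}{93 + K}$ ($U{\left(K \right)} = \frac{K + K}{K + 93} = \frac{2 K}{93 + K}$)
$\frac{1}{\sqrt{24458 + 23622}} + U{\left(104 \right)} = \frac{1}{\sqrt{24458 + 23622}} + 2 \cdot 104 \frac{1}{93 + 104} = \frac{1}{\sqrt{48080}} + 2 \cdot 104 \cdot \frac{1}{197} = \frac{1}{4 \sqrt{3005}} + 2 \cdot 104 \cdot \frac{1}{197} = \frac{\sqrt{3005}}{12020} + \frac{208}{197} = \frac{208}{197} + \frac{\sqrt{3005}}{12020}$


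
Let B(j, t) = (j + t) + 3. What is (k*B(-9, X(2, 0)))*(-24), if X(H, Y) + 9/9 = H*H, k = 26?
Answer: 1872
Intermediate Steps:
X(H, Y) = -1 + H² (X(H, Y) = -1 + H*H = -1 + H²)
B(j, t) = 3 + j + t
(k*B(-9, X(2, 0)))*(-24) = (26*(3 - 9 + (-1 + 2²)))*(-24) = (26*(3 - 9 + (-1 + 4)))*(-24) = (26*(3 - 9 + 3))*(-24) = (26*(-3))*(-24) = -78*(-24) = 1872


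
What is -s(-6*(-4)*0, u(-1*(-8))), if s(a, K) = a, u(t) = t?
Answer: 0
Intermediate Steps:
-s(-6*(-4)*0, u(-1*(-8))) = -(-6*(-4))*0 = -24*0 = -1*0 = 0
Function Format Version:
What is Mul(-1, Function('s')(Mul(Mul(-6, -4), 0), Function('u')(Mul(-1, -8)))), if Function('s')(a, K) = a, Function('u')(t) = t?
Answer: 0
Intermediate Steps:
Mul(-1, Function('s')(Mul(Mul(-6, -4), 0), Function('u')(Mul(-1, -8)))) = Mul(-1, Mul(Mul(-6, -4), 0)) = Mul(-1, Mul(24, 0)) = Mul(-1, 0) = 0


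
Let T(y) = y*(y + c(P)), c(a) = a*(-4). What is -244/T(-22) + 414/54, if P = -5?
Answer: 70/33 ≈ 2.1212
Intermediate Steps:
c(a) = -4*a
T(y) = y*(20 + y) (T(y) = y*(y - 4*(-5)) = y*(y + 20) = y*(20 + y))
-244/T(-22) + 414/54 = -244*(-1/(22*(20 - 22))) + 414/54 = -244/((-22*(-2))) + 414*(1/54) = -244/44 + 23/3 = -244*1/44 + 23/3 = -61/11 + 23/3 = 70/33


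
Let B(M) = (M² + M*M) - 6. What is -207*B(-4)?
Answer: -5382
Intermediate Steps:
B(M) = -6 + 2*M² (B(M) = (M² + M²) - 6 = 2*M² - 6 = -6 + 2*M²)
-207*B(-4) = -207*(-6 + 2*(-4)²) = -207*(-6 + 2*16) = -207*(-6 + 32) = -207*26 = -5382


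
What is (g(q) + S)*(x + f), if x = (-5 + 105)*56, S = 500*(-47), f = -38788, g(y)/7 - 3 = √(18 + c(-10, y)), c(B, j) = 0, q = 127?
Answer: 779221052 - 696948*√2 ≈ 7.7824e+8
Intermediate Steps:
g(y) = 21 + 21*√2 (g(y) = 21 + 7*√(18 + 0) = 21 + 7*√18 = 21 + 7*(3*√2) = 21 + 21*√2)
S = -23500
x = 5600 (x = 100*56 = 5600)
(g(q) + S)*(x + f) = ((21 + 21*√2) - 23500)*(5600 - 38788) = (-23479 + 21*√2)*(-33188) = 779221052 - 696948*√2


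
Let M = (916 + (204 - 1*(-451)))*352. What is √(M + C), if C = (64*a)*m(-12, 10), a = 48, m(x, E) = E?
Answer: 4*√36482 ≈ 764.01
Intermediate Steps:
M = 552992 (M = (916 + (204 + 451))*352 = (916 + 655)*352 = 1571*352 = 552992)
C = 30720 (C = (64*48)*10 = 3072*10 = 30720)
√(M + C) = √(552992 + 30720) = √583712 = 4*√36482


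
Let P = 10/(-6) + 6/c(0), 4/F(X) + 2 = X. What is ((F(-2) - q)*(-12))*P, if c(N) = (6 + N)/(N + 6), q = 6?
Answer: 364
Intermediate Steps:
F(X) = 4/(-2 + X)
c(N) = 1 (c(N) = (6 + N)/(6 + N) = 1)
P = 13/3 (P = 10/(-6) + 6/1 = 10*(-⅙) + 6*1 = -5/3 + 6 = 13/3 ≈ 4.3333)
((F(-2) - q)*(-12))*P = ((4/(-2 - 2) - 1*6)*(-12))*(13/3) = ((4/(-4) - 6)*(-12))*(13/3) = ((4*(-¼) - 6)*(-12))*(13/3) = ((-1 - 6)*(-12))*(13/3) = -7*(-12)*(13/3) = 84*(13/3) = 364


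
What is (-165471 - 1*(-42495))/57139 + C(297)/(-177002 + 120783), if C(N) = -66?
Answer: -6909816570/3212297441 ≈ -2.1511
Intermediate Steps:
(-165471 - 1*(-42495))/57139 + C(297)/(-177002 + 120783) = (-165471 - 1*(-42495))/57139 - 66/(-177002 + 120783) = (-165471 + 42495)*(1/57139) - 66/(-56219) = -122976*1/57139 - 66*(-1/56219) = -122976/57139 + 66/56219 = -6909816570/3212297441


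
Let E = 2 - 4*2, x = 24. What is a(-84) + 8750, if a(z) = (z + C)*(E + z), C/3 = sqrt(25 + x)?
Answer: 14420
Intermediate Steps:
C = 21 (C = 3*sqrt(25 + 24) = 3*sqrt(49) = 3*7 = 21)
E = -6 (E = 2 - 8 = -6)
a(z) = (-6 + z)*(21 + z) (a(z) = (z + 21)*(-6 + z) = (21 + z)*(-6 + z) = (-6 + z)*(21 + z))
a(-84) + 8750 = (-126 + (-84)**2 + 15*(-84)) + 8750 = (-126 + 7056 - 1260) + 8750 = 5670 + 8750 = 14420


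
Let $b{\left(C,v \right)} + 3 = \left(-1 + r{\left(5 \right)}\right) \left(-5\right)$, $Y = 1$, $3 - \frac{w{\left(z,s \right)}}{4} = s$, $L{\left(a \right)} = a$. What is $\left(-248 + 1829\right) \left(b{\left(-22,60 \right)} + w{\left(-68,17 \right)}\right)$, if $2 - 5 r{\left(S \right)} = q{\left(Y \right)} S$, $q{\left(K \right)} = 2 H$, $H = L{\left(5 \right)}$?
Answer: $-9486$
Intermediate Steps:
$w{\left(z,s \right)} = 12 - 4 s$
$H = 5$
$q{\left(K \right)} = 10$ ($q{\left(K \right)} = 2 \cdot 5 = 10$)
$r{\left(S \right)} = \frac{2}{5} - 2 S$ ($r{\left(S \right)} = \frac{2}{5} - \frac{10 S}{5} = \frac{2}{5} - 2 S$)
$b{\left(C,v \right)} = 50$ ($b{\left(C,v \right)} = -3 + \left(-1 + \left(\frac{2}{5} - 10\right)\right) \left(-5\right) = -3 + \left(-1 - \frac{48}{5}\right) \left(-5\right) = -3 - -53 = -3 + 53 = 50$)
$\left(-248 + 1829\right) \left(b{\left(-22,60 \right)} + w{\left(-68,17 \right)}\right) = \left(-248 + 1829\right) \left(50 + \left(12 - 68\right)\right) = 1581 \left(50 + \left(12 - 68\right)\right) = 1581 \left(50 - 56\right) = 1581 \left(-6\right) = -9486$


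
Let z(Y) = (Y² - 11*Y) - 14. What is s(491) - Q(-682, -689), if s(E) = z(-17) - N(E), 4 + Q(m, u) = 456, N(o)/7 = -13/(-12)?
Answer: 29/12 ≈ 2.4167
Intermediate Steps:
N(o) = 91/12 (N(o) = 7*(-13/(-12)) = 7*(-13*(-1/12)) = 7*(13/12) = 91/12)
z(Y) = -14 + Y² - 11*Y
Q(m, u) = 452 (Q(m, u) = -4 + 456 = 452)
s(E) = 5453/12 (s(E) = (-14 + (-17)² - 11*(-17)) - 1*91/12 = (-14 + 289 + 187) - 91/12 = 462 - 91/12 = 5453/12)
s(491) - Q(-682, -689) = 5453/12 - 1*452 = 5453/12 - 452 = 29/12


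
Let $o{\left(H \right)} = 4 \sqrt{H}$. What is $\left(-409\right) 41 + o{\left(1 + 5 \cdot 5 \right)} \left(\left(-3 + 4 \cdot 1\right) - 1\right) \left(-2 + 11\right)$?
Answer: $-16769$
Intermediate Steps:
$\left(-409\right) 41 + o{\left(1 + 5 \cdot 5 \right)} \left(\left(-3 + 4 \cdot 1\right) - 1\right) \left(-2 + 11\right) = \left(-409\right) 41 + 4 \sqrt{1 + 5 \cdot 5} \left(\left(-3 + 4 \cdot 1\right) - 1\right) \left(-2 + 11\right) = -16769 + 4 \sqrt{1 + 25} \left(\left(-3 + 4\right) - 1\right) 9 = -16769 + 4 \sqrt{26} \left(1 - 1\right) 9 = -16769 + 4 \sqrt{26} \cdot 0 \cdot 9 = -16769 + 4 \sqrt{26} \cdot 0 = -16769 + 0 = -16769$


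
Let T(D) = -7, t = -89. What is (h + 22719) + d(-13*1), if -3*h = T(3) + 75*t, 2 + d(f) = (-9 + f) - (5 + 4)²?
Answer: 74524/3 ≈ 24841.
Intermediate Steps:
d(f) = -92 + f (d(f) = -2 + ((-9 + f) - (5 + 4)²) = -2 + ((-9 + f) - 1*9²) = -2 + ((-9 + f) - 1*81) = -2 + ((-9 + f) - 81) = -2 + (-90 + f) = -92 + f)
h = 6682/3 (h = -(-7 + 75*(-89))/3 = -(-7 - 6675)/3 = -⅓*(-6682) = 6682/3 ≈ 2227.3)
(h + 22719) + d(-13*1) = (6682/3 + 22719) + (-92 - 13*1) = 74839/3 + (-92 - 13) = 74839/3 - 105 = 74524/3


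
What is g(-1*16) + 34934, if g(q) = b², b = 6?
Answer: 34970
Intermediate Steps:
g(q) = 36 (g(q) = 6² = 36)
g(-1*16) + 34934 = 36 + 34934 = 34970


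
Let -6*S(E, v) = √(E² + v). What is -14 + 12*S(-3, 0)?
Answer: -20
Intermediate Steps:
S(E, v) = -√(v + E²)/6 (S(E, v) = -√(E² + v)/6 = -√(v + E²)/6)
-14 + 12*S(-3, 0) = -14 + 12*(-√(0 + (-3)²)/6) = -14 + 12*(-√(0 + 9)/6) = -14 + 12*(-√9/6) = -14 + 12*(-⅙*3) = -14 + 12*(-½) = -14 - 6 = -20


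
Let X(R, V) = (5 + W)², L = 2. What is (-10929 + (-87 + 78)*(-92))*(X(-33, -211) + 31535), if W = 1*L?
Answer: -319029984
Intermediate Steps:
W = 2 (W = 1*2 = 2)
X(R, V) = 49 (X(R, V) = (5 + 2)² = 7² = 49)
(-10929 + (-87 + 78)*(-92))*(X(-33, -211) + 31535) = (-10929 + (-87 + 78)*(-92))*(49 + 31535) = (-10929 - 9*(-92))*31584 = (-10929 + 828)*31584 = -10101*31584 = -319029984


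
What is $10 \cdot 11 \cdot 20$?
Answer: $2200$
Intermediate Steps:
$10 \cdot 11 \cdot 20 = 110 \cdot 20 = 2200$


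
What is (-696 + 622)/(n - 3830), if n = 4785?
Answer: -74/955 ≈ -0.077487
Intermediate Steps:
(-696 + 622)/(n - 3830) = (-696 + 622)/(4785 - 3830) = -74/955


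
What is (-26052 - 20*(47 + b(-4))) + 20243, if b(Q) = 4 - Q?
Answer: -6909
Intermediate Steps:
(-26052 - 20*(47 + b(-4))) + 20243 = (-26052 - 20*(47 + (4 - 1*(-4)))) + 20243 = (-26052 - 20*(47 + (4 + 4))) + 20243 = (-26052 - 20*(47 + 8)) + 20243 = (-26052 - 20*55) + 20243 = (-26052 - 1100) + 20243 = -27152 + 20243 = -6909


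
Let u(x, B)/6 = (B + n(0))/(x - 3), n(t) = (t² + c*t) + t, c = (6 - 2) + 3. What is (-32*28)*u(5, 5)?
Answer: -13440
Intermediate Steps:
c = 7 (c = 4 + 3 = 7)
n(t) = t² + 8*t (n(t) = (t² + 7*t) + t = t² + 8*t)
u(x, B) = 6*B/(-3 + x) (u(x, B) = 6*((B + 0*(8 + 0))/(x - 3)) = 6*((B + 0*8)/(-3 + x)) = 6*((B + 0)/(-3 + x)) = 6*(B/(-3 + x)) = 6*B/(-3 + x))
(-32*28)*u(5, 5) = (-32*28)*(6*5/(-3 + 5)) = -5376*5/2 = -896*15 = -13440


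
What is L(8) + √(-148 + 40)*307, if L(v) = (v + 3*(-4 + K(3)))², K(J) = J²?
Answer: 529 + 1842*I*√3 ≈ 529.0 + 3190.4*I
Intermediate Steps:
L(v) = (15 + v)² (L(v) = (v + 3*(-4 + 3²))² = (v + 3*(-4 + 9))² = (v + 3*5)² = (v + 15)² = (15 + v)²)
L(8) + √(-148 + 40)*307 = (15 + 8)² + √(-148 + 40)*307 = 23² + √(-108)*307 = 529 + (6*I*√3)*307 = 529 + 1842*I*√3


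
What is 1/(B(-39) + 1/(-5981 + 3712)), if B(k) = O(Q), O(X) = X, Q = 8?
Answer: 2269/18151 ≈ 0.12501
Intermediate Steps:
B(k) = 8
1/(B(-39) + 1/(-5981 + 3712)) = 1/(8 + 1/(-5981 + 3712)) = 1/(8 + 1/(-2269)) = 1/(8 - 1/2269) = 1/(18151/2269) = 2269/18151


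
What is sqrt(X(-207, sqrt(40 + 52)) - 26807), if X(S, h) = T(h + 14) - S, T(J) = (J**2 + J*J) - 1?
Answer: sqrt(-26025 + 112*sqrt(23)) ≈ 159.65*I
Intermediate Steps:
T(J) = -1 + 2*J**2 (T(J) = (J**2 + J**2) - 1 = 2*J**2 - 1 = -1 + 2*J**2)
X(S, h) = -1 - S + 2*(14 + h)**2 (X(S, h) = (-1 + 2*(h + 14)**2) - S = (-1 + 2*(14 + h)**2) - S = -1 - S + 2*(14 + h)**2)
sqrt(X(-207, sqrt(40 + 52)) - 26807) = sqrt((-1 - 1*(-207) + 2*(14 + sqrt(40 + 52))**2) - 26807) = sqrt((-1 + 207 + 2*(14 + sqrt(92))**2) - 26807) = sqrt((-1 + 207 + 2*(14 + 2*sqrt(23))**2) - 26807) = sqrt((206 + 2*(14 + 2*sqrt(23))**2) - 26807) = sqrt(-26601 + 2*(14 + 2*sqrt(23))**2)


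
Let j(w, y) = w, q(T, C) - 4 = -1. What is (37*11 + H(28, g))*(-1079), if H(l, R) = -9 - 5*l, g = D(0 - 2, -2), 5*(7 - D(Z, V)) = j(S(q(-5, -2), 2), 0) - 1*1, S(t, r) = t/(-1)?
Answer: -278382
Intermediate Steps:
q(T, C) = 3 (q(T, C) = 4 - 1 = 3)
S(t, r) = -t (S(t, r) = t*(-1) = -t)
D(Z, V) = 39/5 (D(Z, V) = 7 - (-1*3 - 1*1)/5 = 7 - (-3 - 1)/5 = 7 - 1/5*(-4) = 7 + 4/5 = 39/5)
g = 39/5 ≈ 7.8000
H(l, R) = -9 - 5*l
(37*11 + H(28, g))*(-1079) = (37*11 + (-9 - 5*28))*(-1079) = (407 + (-9 - 140))*(-1079) = (407 - 149)*(-1079) = 258*(-1079) = -278382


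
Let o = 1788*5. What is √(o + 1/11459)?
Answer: √1173899619599/11459 ≈ 94.552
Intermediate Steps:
o = 8940
√(o + 1/11459) = √(8940 + 1/11459) = √(102443461/11459) = √1173899619599/11459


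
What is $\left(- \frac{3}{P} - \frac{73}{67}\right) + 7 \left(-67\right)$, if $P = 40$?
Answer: $- \frac{1260041}{2680} \approx -470.16$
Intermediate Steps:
$\left(- \frac{3}{P} - \frac{73}{67}\right) + 7 \left(-67\right) = \left(- \frac{3}{40} - \frac{73}{67}\right) + 7 \left(-67\right) = \left(\left(-3\right) \frac{1}{40} - \frac{73}{67}\right) - 469 = \left(- \frac{3}{40} - \frac{73}{67}\right) - 469 = - \frac{3121}{2680} - 469 = - \frac{1260041}{2680}$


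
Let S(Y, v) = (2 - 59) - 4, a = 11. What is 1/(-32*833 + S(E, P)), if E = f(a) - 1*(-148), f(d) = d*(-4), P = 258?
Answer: -1/26717 ≈ -3.7429e-5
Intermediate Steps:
f(d) = -4*d
E = 104 (E = -4*11 - 1*(-148) = -44 + 148 = 104)
S(Y, v) = -61 (S(Y, v) = -57 - 4 = -61)
1/(-32*833 + S(E, P)) = 1/(-32*833 - 61) = 1/(-26656 - 61) = 1/(-26717) = -1/26717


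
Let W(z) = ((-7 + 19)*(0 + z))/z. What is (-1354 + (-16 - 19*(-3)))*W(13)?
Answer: -15756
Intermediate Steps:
W(z) = 12 (W(z) = (12*z)/z = 12)
(-1354 + (-16 - 19*(-3)))*W(13) = (-1354 + (-16 - 19*(-3)))*12 = (-1354 + (-16 + 57))*12 = (-1354 + 41)*12 = -1313*12 = -15756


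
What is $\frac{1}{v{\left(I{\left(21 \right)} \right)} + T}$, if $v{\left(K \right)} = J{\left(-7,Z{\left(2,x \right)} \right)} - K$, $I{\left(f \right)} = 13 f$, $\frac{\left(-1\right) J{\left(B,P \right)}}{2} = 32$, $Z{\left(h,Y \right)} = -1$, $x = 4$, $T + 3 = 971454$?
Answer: $\frac{1}{971114} \approx 1.0297 \cdot 10^{-6}$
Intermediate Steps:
$T = 971451$ ($T = -3 + 971454 = 971451$)
$J{\left(B,P \right)} = -64$ ($J{\left(B,P \right)} = \left(-2\right) 32 = -64$)
$v{\left(K \right)} = -64 - K$
$\frac{1}{v{\left(I{\left(21 \right)} \right)} + T} = \frac{1}{\left(-64 - 13 \cdot 21\right) + 971451} = \frac{1}{\left(-64 - 273\right) + 971451} = \frac{1}{-337 + 971451} = \frac{1}{971114}$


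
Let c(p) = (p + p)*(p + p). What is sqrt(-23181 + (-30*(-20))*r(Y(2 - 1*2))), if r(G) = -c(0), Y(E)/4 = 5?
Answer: I*sqrt(23181) ≈ 152.25*I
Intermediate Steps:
c(p) = 4*p**2 (c(p) = (2*p)*(2*p) = 4*p**2)
Y(E) = 20 (Y(E) = 4*5 = 20)
r(G) = 0 (r(G) = -4*0**2 = -4*0 = -1*0 = 0)
sqrt(-23181 + (-30*(-20))*r(Y(2 - 1*2))) = sqrt(-23181 - 30*(-20)*0) = sqrt(-23181 + 600*0) = sqrt(-23181 + 0) = sqrt(-23181) = I*sqrt(23181)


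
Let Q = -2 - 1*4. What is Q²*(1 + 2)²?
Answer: 324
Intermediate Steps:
Q = -6 (Q = -2 - 4 = -6)
Q²*(1 + 2)² = (-6)²*(1 + 2)² = 36*3² = 36*9 = 324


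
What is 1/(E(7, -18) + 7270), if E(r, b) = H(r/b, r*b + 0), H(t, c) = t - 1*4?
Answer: 18/130781 ≈ 0.00013763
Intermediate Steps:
H(t, c) = -4 + t (H(t, c) = t - 4 = -4 + t)
E(r, b) = -4 + r/b
1/(E(7, -18) + 7270) = 1/((-4 + 7/(-18)) + 7270) = 1/((-4 + 7*(-1/18)) + 7270) = 1/((-4 - 7/18) + 7270) = 1/(-79/18 + 7270) = 1/(130781/18) = 18/130781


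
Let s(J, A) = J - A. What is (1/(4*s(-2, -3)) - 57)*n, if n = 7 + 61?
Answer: -3859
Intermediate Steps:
n = 68
(1/(4*s(-2, -3)) - 57)*n = (1/(4*(-2 - 1*(-3))) - 57)*68 = (1/(4*(-2 + 3)) - 57)*68 = (1/(4*1) - 57)*68 = (1/4 - 57)*68 = (¼ - 57)*68 = -227/4*68 = -3859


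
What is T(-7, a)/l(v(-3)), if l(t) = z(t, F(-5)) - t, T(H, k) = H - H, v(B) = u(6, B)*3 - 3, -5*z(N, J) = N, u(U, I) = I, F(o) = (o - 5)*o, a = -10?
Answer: 0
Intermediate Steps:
F(o) = o*(-5 + o) (F(o) = (-5 + o)*o = o*(-5 + o))
z(N, J) = -N/5
v(B) = -3 + 3*B (v(B) = B*3 - 3 = 3*B - 3 = -3 + 3*B)
T(H, k) = 0
l(t) = -6*t/5 (l(t) = -t/5 - t = -6*t/5)
T(-7, a)/l(v(-3)) = 0/((-6*(-3 + 3*(-3))/5)) = 0/((-6*(-3 - 9)/5)) = 0/((-6/5*(-12))) = 0/(72/5) = 0*(5/72) = 0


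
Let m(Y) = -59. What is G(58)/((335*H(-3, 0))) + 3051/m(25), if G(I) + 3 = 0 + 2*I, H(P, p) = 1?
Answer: -1015418/19765 ≈ -51.375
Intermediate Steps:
G(I) = -3 + 2*I (G(I) = -3 + (0 + 2*I) = -3 + 2*I)
G(58)/((335*H(-3, 0))) + 3051/m(25) = (-3 + 2*58)/((335*1)) + 3051/(-59) = (-3 + 116)/335 + 3051*(-1/59) = 113*(1/335) - 3051/59 = 113/335 - 3051/59 = -1015418/19765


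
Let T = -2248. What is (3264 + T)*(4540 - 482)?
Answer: 4122928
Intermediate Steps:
(3264 + T)*(4540 - 482) = (3264 - 2248)*(4540 - 482) = 1016*4058 = 4122928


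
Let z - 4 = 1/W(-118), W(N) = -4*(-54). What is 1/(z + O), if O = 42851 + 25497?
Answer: 216/14764033 ≈ 1.4630e-5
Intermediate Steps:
W(N) = 216
z = 865/216 (z = 4 + 1/216 = 865/216 ≈ 4.0046)
O = 68348
1/(z + O) = 1/(865/216 + 68348) = 1/(14764033/216) = 216/14764033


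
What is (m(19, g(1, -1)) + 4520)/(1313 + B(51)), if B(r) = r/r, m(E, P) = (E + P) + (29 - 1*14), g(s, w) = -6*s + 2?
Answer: 2275/657 ≈ 3.4627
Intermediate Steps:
g(s, w) = 2 - 6*s
m(E, P) = 15 + E + P (m(E, P) = (E + P) + (29 - 14) = (E + P) + 15 = 15 + E + P)
B(r) = 1
(m(19, g(1, -1)) + 4520)/(1313 + B(51)) = ((15 + 19 + (2 - 6*1)) + 4520)/(1313 + 1) = ((15 + 19 + (2 - 6)) + 4520)/1314 = ((15 + 19 - 4) + 4520)*(1/1314) = (30 + 4520)*(1/1314) = 4550*(1/1314) = 2275/657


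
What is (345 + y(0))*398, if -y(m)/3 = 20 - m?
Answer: 113430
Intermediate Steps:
y(m) = -60 + 3*m (y(m) = -3*(20 - m) = -60 + 3*m)
(345 + y(0))*398 = (345 + (-60 + 3*0))*398 = (345 + (-60 + 0))*398 = (345 - 60)*398 = 285*398 = 113430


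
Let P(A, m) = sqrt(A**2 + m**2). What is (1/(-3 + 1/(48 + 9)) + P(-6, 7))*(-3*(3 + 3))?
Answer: 513/85 - 18*sqrt(85) ≈ -159.92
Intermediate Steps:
(1/(-3 + 1/(48 + 9)) + P(-6, 7))*(-3*(3 + 3)) = (1/(-3 + 1/(48 + 9)) + sqrt((-6)**2 + 7**2))*(-3*(3 + 3)) = (1/(-3 + 1/57) + sqrt(36 + 49))*(-3*6) = (1/(-3 + 1/57) + sqrt(85))*(-18) = (1/(-170/57) + sqrt(85))*(-18) = (-57/170 + sqrt(85))*(-18) = 513/85 - 18*sqrt(85)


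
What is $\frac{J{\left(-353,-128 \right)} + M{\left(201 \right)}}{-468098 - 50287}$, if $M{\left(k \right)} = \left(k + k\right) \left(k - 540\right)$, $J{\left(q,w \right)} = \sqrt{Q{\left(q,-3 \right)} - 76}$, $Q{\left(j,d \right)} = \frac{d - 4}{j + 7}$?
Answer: $\frac{45426}{172795} - \frac{i \sqrt{1010666}}{59787070} \approx 0.26289 - 1.6815 \cdot 10^{-5} i$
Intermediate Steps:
$Q{\left(j,d \right)} = \frac{-4 + d}{7 + j}$
$J{\left(q,w \right)} = \sqrt{-76 - \frac{7}{7 + q}}$ ($J{\left(q,w \right)} = \sqrt{\frac{-4 - 3}{7 + q} - 76} = \sqrt{\frac{1}{7 + q} \left(-7\right) - 76} = \sqrt{- \frac{7}{7 + q} - 76} = \sqrt{-76 - \frac{7}{7 + q}}$)
$M{\left(k \right)} = 2 k \left(-540 + k\right)$
$\frac{J{\left(-353,-128 \right)} + M{\left(201 \right)}}{-468098 - 50287} = \frac{\sqrt{\frac{-539 - -26828}{7 - 353}} + 2 \cdot 201 \left(-540 + 201\right)}{-468098 - 50287} = \frac{\sqrt{\frac{-539 + 26828}{-346}} + 2 \cdot 201 \left(-339\right)}{-518385} = \left(\sqrt{\left(- \frac{1}{346}\right) 26289} - 136278\right) \left(- \frac{1}{518385}\right) = \left(\sqrt{- \frac{26289}{346}} - 136278\right) \left(- \frac{1}{518385}\right) = \left(\frac{3 i \sqrt{1010666}}{346} - 136278\right) \left(- \frac{1}{518385}\right) = \left(-136278 + \frac{3 i \sqrt{1010666}}{346}\right) \left(- \frac{1}{518385}\right) = \frac{45426}{172795} - \frac{i \sqrt{1010666}}{59787070}$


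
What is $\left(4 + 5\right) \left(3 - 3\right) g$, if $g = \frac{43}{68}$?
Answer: $0$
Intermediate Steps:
$g = \frac{43}{68}$ ($g = 43 \cdot \frac{1}{68} = \frac{43}{68} \approx 0.63235$)
$\left(4 + 5\right) \left(3 - 3\right) g = \left(4 + 5\right) \left(3 - 3\right) \frac{43}{68} = 9 \cdot 0 \cdot \frac{43}{68} = 0 \cdot \frac{43}{68} = 0$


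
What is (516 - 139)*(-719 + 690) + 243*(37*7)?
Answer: 52004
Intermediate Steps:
(516 - 139)*(-719 + 690) + 243*(37*7) = 377*(-29) + 243*259 = -10933 + 62937 = 52004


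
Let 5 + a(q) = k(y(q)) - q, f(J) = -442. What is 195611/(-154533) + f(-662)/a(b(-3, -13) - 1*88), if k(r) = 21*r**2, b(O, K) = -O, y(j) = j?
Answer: -29763031441/23458882065 ≈ -1.2687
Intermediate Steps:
a(q) = -5 - q + 21*q**2 (a(q) = -5 + (21*q**2 - q) = -5 + (-q + 21*q**2) = -5 - q + 21*q**2)
195611/(-154533) + f(-662)/a(b(-3, -13) - 1*88) = 195611/(-154533) - 442/(-5 - (-1*(-3) - 1*88) + 21*(-1*(-3) - 1*88)**2) = 195611*(-1/154533) - 442/(-5 - (3 - 88) + 21*(3 - 88)**2) = -195611/154533 - 442/(-5 - 1*(-85) + 21*(-85)**2) = -195611/154533 - 442/(-5 + 85 + 21*7225) = -195611/154533 - 442/(-5 + 85 + 151725) = -195611/154533 - 442/151805 = -29763031441/23458882065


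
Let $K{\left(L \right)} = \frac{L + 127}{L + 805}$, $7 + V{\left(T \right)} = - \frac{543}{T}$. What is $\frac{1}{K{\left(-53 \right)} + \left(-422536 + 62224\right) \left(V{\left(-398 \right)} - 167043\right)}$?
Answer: $\frac{74824}{4503628726867555} \approx 1.6614 \cdot 10^{-11}$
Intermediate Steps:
$V{\left(T \right)} = -7 - \frac{543}{T}$
$K{\left(L \right)} = \frac{127 + L}{805 + L}$
$\frac{1}{K{\left(-53 \right)} + \left(-422536 + 62224\right) \left(V{\left(-398 \right)} - 167043\right)} = \frac{1}{\frac{127 - 53}{805 - 53} + \left(-422536 + 62224\right) \left(\left(-7 - \frac{543}{-398}\right) - 167043\right)} = \frac{1}{\frac{1}{752} \cdot 74 - 360312 \left(\left(-7 - - \frac{543}{398}\right) - 167043\right)} = \frac{1}{\frac{1}{752} \cdot 74 - 360312 \left(\left(-7 + \frac{543}{398}\right) - 167043\right)} = \frac{1}{\frac{37}{376} - 360312 \left(- \frac{2243}{398} - 167043\right)} = \frac{1}{\frac{37}{376} - - \frac{11977735975692}{199}} = \frac{1}{\frac{37}{376} + \frac{11977735975692}{199}} = \frac{1}{\frac{4503628726867555}{74824}} = \frac{74824}{4503628726867555}$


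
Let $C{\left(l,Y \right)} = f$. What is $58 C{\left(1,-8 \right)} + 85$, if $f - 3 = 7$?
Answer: $665$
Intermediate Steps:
$f = 10$ ($f = 3 + 7 = 10$)
$C{\left(l,Y \right)} = 10$
$58 C{\left(1,-8 \right)} + 85 = 58 \cdot 10 + 85 = 580 + 85 = 665$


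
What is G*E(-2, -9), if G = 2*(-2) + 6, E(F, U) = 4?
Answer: 8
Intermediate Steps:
G = 2 (G = -4 + 6 = 2)
G*E(-2, -9) = 2*4 = 8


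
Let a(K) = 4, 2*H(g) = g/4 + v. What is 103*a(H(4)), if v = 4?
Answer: 412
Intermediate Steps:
H(g) = 2 + g/8 (H(g) = (g/4 + 4)/2 = (4 + g/4)/2 = 2 + g/8)
103*a(H(4)) = 103*4 = 412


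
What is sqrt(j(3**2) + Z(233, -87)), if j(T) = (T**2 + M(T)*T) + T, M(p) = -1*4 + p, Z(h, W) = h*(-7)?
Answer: 2*I*sqrt(374) ≈ 38.678*I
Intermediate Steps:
Z(h, W) = -7*h
M(p) = -4 + p
j(T) = T + T**2 + T*(-4 + T) (j(T) = (T**2 + (-4 + T)*T) + T = (T**2 + T*(-4 + T)) + T = T + T**2 + T*(-4 + T))
sqrt(j(3**2) + Z(233, -87)) = sqrt(3**2*(-3 + 2*3**2) - 7*233) = sqrt(9*(-3 + 2*9) - 1631) = sqrt(9*(-3 + 18) - 1631) = sqrt(9*15 - 1631) = sqrt(135 - 1631) = sqrt(-1496) = 2*I*sqrt(374)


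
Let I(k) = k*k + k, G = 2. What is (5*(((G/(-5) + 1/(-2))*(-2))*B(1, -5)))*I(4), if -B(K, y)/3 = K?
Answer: -540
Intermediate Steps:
B(K, y) = -3*K
I(k) = k + k**2 (I(k) = k**2 + k = k + k**2)
(5*(((G/(-5) + 1/(-2))*(-2))*B(1, -5)))*I(4) = (5*(((2/(-5) + 1/(-2))*(-2))*(-3*1)))*(4*(1 + 4)) = (5*(((2*(-1/5) + 1*(-1/2))*(-2))*(-3)))*(4*5) = (5*(((-2/5 - 1/2)*(-2))*(-3)))*20 = (5*(-9/10*(-2)*(-3)))*20 = (5*((9/5)*(-3)))*20 = (5*(-27/5))*20 = -27*20 = -540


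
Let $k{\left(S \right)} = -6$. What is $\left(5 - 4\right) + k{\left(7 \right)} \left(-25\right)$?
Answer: $151$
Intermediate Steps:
$\left(5 - 4\right) + k{\left(7 \right)} \left(-25\right) = \left(5 - 4\right) - -150 = 1 + 150 = 151$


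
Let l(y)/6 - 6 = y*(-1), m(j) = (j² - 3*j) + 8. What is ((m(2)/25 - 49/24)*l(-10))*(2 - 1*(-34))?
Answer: -155664/25 ≈ -6226.6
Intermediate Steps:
m(j) = 8 + j² - 3*j
l(y) = 36 - 6*y (l(y) = 36 + 6*(y*(-1)) = 36 + 6*(-y) = 36 - 6*y)
((m(2)/25 - 49/24)*l(-10))*(2 - 1*(-34)) = (((8 + 2² - 3*2)/25 - 49/24)*(36 - 6*(-10)))*(2 - 1*(-34)) = (((8 + 4 - 6)*(1/25) - 49*1/24)*(36 + 60))*(2 + 34) = ((6*(1/25) - 49/24)*96)*36 = ((6/25 - 49/24)*96)*36 = -1081/600*96*36 = -4324/25*36 = -155664/25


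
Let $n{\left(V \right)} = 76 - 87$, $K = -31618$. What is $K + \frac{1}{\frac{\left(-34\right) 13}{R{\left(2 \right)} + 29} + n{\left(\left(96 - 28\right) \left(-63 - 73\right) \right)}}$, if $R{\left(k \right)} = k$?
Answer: $- \frac{24756925}{783} \approx -31618.0$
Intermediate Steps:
$n{\left(V \right)} = -11$
$K + \frac{1}{\frac{\left(-34\right) 13}{R{\left(2 \right)} + 29} + n{\left(\left(96 - 28\right) \left(-63 - 73\right) \right)}} = -31618 + \frac{1}{\frac{\left(-34\right) 13}{2 + 29} - 11} = -31618 + \frac{1}{- \frac{442}{31} - 11} = -31618 + \frac{1}{- \frac{783}{31}} = -31618 - \frac{31}{783} = - \frac{24756925}{783}$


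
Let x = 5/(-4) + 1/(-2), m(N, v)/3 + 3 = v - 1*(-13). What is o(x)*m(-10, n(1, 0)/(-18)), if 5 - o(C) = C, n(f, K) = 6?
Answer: 783/4 ≈ 195.75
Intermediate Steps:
m(N, v) = 30 + 3*v (m(N, v) = -9 + 3*(v - 1*(-13)) = -9 + 3*(v + 13) = -9 + 3*(13 + v) = -9 + (39 + 3*v) = 30 + 3*v)
x = -7/4 (x = 5*(-¼) + 1*(-½) = -5/4 - ½ = -7/4 ≈ -1.7500)
o(C) = 5 - C
o(x)*m(-10, n(1, 0)/(-18)) = (5 - 1*(-7/4))*(30 + 3*(6/(-18))) = (5 + 7/4)*(30 + 3*(6*(-1/18))) = 27*(30 + 3*(-⅓))/4 = 27*(30 - 1)/4 = (27/4)*29 = 783/4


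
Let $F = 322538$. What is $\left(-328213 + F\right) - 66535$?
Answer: $-72210$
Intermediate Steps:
$\left(-328213 + F\right) - 66535 = \left(-328213 + 322538\right) - 66535 = -5675 - 66535 = -72210$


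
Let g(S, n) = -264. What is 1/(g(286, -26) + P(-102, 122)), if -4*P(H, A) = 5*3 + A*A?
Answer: -4/15955 ≈ -0.00025071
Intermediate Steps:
P(H, A) = -15/4 - A²/4 (P(H, A) = -(5*3 + A*A)/4 = -(15 + A²)/4 = -15/4 - A²/4)
1/(g(286, -26) + P(-102, 122)) = 1/(-264 + (-15/4 - ¼*122²)) = 1/(-264 + (-15/4 - ¼*14884)) = 1/(-264 + (-15/4 - 3721)) = 1/(-264 - 14899/4) = 1/(-15955/4) = -4/15955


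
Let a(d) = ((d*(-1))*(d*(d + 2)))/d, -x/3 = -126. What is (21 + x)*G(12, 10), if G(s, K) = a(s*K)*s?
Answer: -70096320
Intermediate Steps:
x = 378 (x = -3*(-126) = 378)
a(d) = -d*(2 + d) (a(d) = ((-d)*(d*(2 + d)))/d = (-d²*(2 + d))/d = -d*(2 + d))
G(s, K) = -K*s²*(2 + K*s) (G(s, K) = (-s*K*(2 + s*K))*s = (-K*s*(2 + K*s))*s = -K*s²*(2 + K*s))
(21 + x)*G(12, 10) = (21 + 378)*(-1*10*12²*(2 + 10*12)) = 399*(-1*10*144*(2 + 120)) = 399*(-1*10*144*122) = 399*(-175680) = -70096320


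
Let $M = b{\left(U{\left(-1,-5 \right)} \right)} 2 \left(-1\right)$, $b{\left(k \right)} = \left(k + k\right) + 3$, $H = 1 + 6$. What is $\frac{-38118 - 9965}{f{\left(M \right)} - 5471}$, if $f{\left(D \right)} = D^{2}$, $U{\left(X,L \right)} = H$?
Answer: $\frac{48083}{4315} \approx 11.143$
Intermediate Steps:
$H = 7$
$U{\left(X,L \right)} = 7$
$b{\left(k \right)} = 3 + 2 k$ ($b{\left(k \right)} = 2 k + 3 = 3 + 2 k$)
$M = -34$ ($M = \left(3 + 2 \cdot 7\right) 2 \left(-1\right) = \left(3 + 14\right) 2 \left(-1\right) = 17 \cdot 2 \left(-1\right) = 34 \left(-1\right) = -34$)
$\frac{-38118 - 9965}{f{\left(M \right)} - 5471} = \frac{-38118 - 9965}{\left(-34\right)^{2} - 5471} = - \frac{48083}{1156 - 5471} = - \frac{48083}{-4315} = \left(-48083\right) \left(- \frac{1}{4315}\right) = \frac{48083}{4315}$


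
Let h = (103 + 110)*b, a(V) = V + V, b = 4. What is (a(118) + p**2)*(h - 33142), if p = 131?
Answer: -561749130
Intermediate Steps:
a(V) = 2*V
h = 852 (h = (103 + 110)*4 = 213*4 = 852)
(a(118) + p**2)*(h - 33142) = (2*118 + 131**2)*(852 - 33142) = (236 + 17161)*(-32290) = 17397*(-32290) = -561749130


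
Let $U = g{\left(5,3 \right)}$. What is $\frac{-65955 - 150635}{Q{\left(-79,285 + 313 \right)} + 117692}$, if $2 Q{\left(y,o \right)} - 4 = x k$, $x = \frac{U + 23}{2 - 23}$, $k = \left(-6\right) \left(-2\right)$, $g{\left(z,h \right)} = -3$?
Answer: $- \frac{758065}{411909} \approx -1.8404$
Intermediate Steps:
$U = -3$
$k = 12$
$x = - \frac{20}{21}$ ($x = \frac{-3 + 23}{2 - 23} = \frac{20}{-21} = 20 \left(- \frac{1}{21}\right) = - \frac{20}{21} \approx -0.95238$)
$Q{\left(y,o \right)} = - \frac{26}{7}$ ($Q{\left(y,o \right)} = 2 + \frac{\left(- \frac{20}{21}\right) 12}{2} = 2 + \frac{1}{2} \left(- \frac{80}{7}\right) = 2 - \frac{40}{7} = - \frac{26}{7}$)
$\frac{-65955 - 150635}{Q{\left(-79,285 + 313 \right)} + 117692} = \frac{-65955 - 150635}{- \frac{26}{7} + 117692} = - \frac{216590}{\frac{823818}{7}} = \left(-216590\right) \frac{7}{823818} = - \frac{758065}{411909}$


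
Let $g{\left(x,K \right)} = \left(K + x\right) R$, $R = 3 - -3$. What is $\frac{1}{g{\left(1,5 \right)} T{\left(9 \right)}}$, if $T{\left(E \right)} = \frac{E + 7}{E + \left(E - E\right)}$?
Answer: $\frac{1}{64} \approx 0.015625$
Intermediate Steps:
$R = 6$ ($R = 3 + 3 = 6$)
$g{\left(x,K \right)} = 6 K + 6 x$ ($g{\left(x,K \right)} = \left(K + x\right) 6 = 6 K + 6 x$)
$T{\left(E \right)} = \frac{7 + E}{E}$ ($T{\left(E \right)} = \frac{7 + E}{E + 0} = \frac{7 + E}{E}$)
$\frac{1}{g{\left(1,5 \right)} T{\left(9 \right)}} = \frac{1}{\left(6 \cdot 5 + 6 \cdot 1\right) \frac{7 + 9}{9}} = \frac{1}{\left(30 + 6\right) \frac{1}{9} \cdot 16} = \frac{1}{36 \cdot \frac{16}{9}} = \frac{1}{64}$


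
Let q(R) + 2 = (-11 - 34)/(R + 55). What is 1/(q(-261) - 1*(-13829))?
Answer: 206/2848407 ≈ 7.2321e-5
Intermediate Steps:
q(R) = -2 - 45/(55 + R) (q(R) = -2 + (-11 - 34)/(R + 55) = -2 - 45/(55 + R))
1/(q(-261) - 1*(-13829)) = 1/((-155 - 2*(-261))/(55 - 261) - 1*(-13829)) = 1/((-155 + 522)/(-206) + 13829) = 1/(-1/206*367 + 13829) = 1/(-367/206 + 13829) = 1/(2848407/206) = 206/2848407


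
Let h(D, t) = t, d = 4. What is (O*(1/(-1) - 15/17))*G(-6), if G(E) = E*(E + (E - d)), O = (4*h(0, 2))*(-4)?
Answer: 98304/17 ≈ 5782.6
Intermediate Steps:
O = -32 (O = (4*2)*(-4) = 8*(-4) = -32)
G(E) = E*(-4 + 2*E) (G(E) = E*(E + (E - 1*4)) = E*(E + (E - 4)) = E*(E + (-4 + E)) = E*(-4 + 2*E))
(O*(1/(-1) - 15/17))*G(-6) = (-32*(1/(-1) - 15/17))*(2*(-6)*(-2 - 6)) = (-32*(1*(-1) - 15*1/17))*(2*(-6)*(-8)) = -32*(-1 - 15/17)*96 = -32*(-32/17)*96 = (1024/17)*96 = 98304/17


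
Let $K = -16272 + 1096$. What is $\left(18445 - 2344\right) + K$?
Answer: $925$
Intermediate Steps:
$K = -15176$
$\left(18445 - 2344\right) + K = \left(18445 - 2344\right) - 15176 = 16101 - 15176 = 925$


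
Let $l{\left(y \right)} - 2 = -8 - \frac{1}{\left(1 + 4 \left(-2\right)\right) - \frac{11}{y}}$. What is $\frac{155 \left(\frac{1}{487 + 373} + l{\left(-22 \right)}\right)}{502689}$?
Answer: $- \frac{2025757}{1124012604} \approx -0.0018023$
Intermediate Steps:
$l{\left(y \right)} = -6 - \frac{1}{-7 - \frac{11}{y}}$ ($l{\left(y \right)} = 2 - \left(8 + \frac{1}{\left(1 + 4 \left(-2\right)\right) - \frac{11}{y}}\right) = 2 - \left(8 + \frac{1}{\left(1 - 8\right) - \frac{11}{y}}\right) = 2 - \left(8 + \frac{1}{-7 - \frac{11}{y}}\right) = -6 - \frac{1}{-7 - \frac{11}{y}}$)
$\frac{155 \left(\frac{1}{487 + 373} + l{\left(-22 \right)}\right)}{502689} = \frac{155 \left(\frac{1}{487 + 373} + \frac{-66 - -902}{11 + 7 \left(-22\right)}\right)}{502689} = 155 \left(\frac{1}{860} + \frac{-66 + 902}{11 - 154}\right) \frac{1}{502689} = 155 \left(\frac{1}{860} + \frac{1}{-143} \cdot 836\right) \frac{1}{502689} = 155 \left(\frac{1}{860} - \frac{76}{13}\right) \frac{1}{502689} = 155 \left(- \frac{65347}{11180}\right) \frac{1}{502689} = \left(- \frac{2025757}{2236}\right) \frac{1}{502689} = - \frac{2025757}{1124012604}$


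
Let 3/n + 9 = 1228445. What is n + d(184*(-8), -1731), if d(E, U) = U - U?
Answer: 3/1228436 ≈ 2.4421e-6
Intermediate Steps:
n = 3/1228436 (n = 3/(-9 + 1228445) = 3/1228436 ≈ 2.4421e-6)
d(E, U) = 0
n + d(184*(-8), -1731) = 3/1228436 + 0 = 3/1228436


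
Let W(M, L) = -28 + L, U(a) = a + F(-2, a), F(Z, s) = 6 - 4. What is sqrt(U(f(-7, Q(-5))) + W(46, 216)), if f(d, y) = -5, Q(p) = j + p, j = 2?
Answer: sqrt(185) ≈ 13.601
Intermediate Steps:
F(Z, s) = 2
Q(p) = 2 + p
U(a) = 2 + a (U(a) = a + 2 = 2 + a)
sqrt(U(f(-7, Q(-5))) + W(46, 216)) = sqrt((2 - 5) + (-28 + 216)) = sqrt(-3 + 188) = sqrt(185)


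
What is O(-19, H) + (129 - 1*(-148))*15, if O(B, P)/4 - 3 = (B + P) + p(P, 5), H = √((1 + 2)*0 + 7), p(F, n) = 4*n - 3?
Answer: 4159 + 4*√7 ≈ 4169.6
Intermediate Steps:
p(F, n) = -3 + 4*n
H = √7 (H = √(3*0 + 7) = √(0 + 7) = √7 ≈ 2.6458)
O(B, P) = 80 + 4*B + 4*P (O(B, P) = 12 + 4*((B + P) + (-3 + 4*5)) = 12 + 4*((B + P) + (-3 + 20)) = 12 + 4*((B + P) + 17) = 12 + 4*(17 + B + P) = 12 + (68 + 4*B + 4*P) = 80 + 4*B + 4*P)
O(-19, H) + (129 - 1*(-148))*15 = (80 + 4*(-19) + 4*√7) + (129 - 1*(-148))*15 = (80 - 76 + 4*√7) + (129 + 148)*15 = (4 + 4*√7) + 277*15 = (4 + 4*√7) + 4155 = 4159 + 4*√7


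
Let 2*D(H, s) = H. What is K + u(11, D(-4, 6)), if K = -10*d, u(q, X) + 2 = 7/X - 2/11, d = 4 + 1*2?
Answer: -1445/22 ≈ -65.682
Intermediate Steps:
D(H, s) = H/2
d = 6 (d = 4 + 2 = 6)
u(q, X) = -24/11 + 7/X (u(q, X) = -2 + (7/X - 2/11) = -2 + (-2/11 + 7/X) = -24/11 + 7/X)
K = -60 (K = -10*6 = -60)
K + u(11, D(-4, 6)) = -60 + (-24/11 + 7/(((½)*(-4)))) = -60 + (-24/11 + 7/(-2)) = -60 + (-24/11 + 7*(-½)) = -60 + (-24/11 - 7/2) = -60 - 125/22 = -1445/22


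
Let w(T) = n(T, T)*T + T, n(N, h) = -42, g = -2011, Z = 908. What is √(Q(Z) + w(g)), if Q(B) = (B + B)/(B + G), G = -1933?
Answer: 9*√42776899/205 ≈ 287.14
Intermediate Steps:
Q(B) = 2*B/(-1933 + B) (Q(B) = (B + B)/(B - 1933) = (2*B)/(-1933 + B) = 2*B/(-1933 + B))
w(T) = -41*T (w(T) = -42*T + T = -41*T)
√(Q(Z) + w(g)) = √(2*908/(-1933 + 908) - 41*(-2011)) = √(2*908/(-1025) + 82451) = √(2*908*(-1/1025) + 82451) = √(-1816/1025 + 82451) = √(84510459/1025) = 9*√42776899/205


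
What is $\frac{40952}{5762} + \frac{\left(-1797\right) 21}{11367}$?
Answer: $\frac{13781155}{3638703} \approx 3.7874$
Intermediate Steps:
$\frac{40952}{5762} + \frac{\left(-1797\right) 21}{11367} = 40952 \cdot \frac{1}{5762} - \frac{4193}{1263} = \frac{20476}{2881} - \frac{4193}{1263} = \frac{13781155}{3638703}$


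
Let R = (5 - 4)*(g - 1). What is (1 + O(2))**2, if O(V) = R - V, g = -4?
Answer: 36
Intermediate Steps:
R = -5 (R = (5 - 4)*(-4 - 1) = 1*(-5) = -5)
O(V) = -5 - V
(1 + O(2))**2 = (1 + (-5 - 1*2))**2 = (1 + (-5 - 2))**2 = (1 - 7)**2 = (-6)**2 = 36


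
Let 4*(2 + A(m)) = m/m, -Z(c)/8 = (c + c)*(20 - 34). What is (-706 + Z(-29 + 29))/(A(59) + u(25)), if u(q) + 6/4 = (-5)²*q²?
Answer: -2824/62487 ≈ -0.045193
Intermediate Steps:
u(q) = -3/2 + 25*q² (u(q) = -3/2 + (-5)²*q² = -3/2 + 25*q²)
Z(c) = 224*c (Z(c) = -8*(c + c)*(20 - 34) = -8*2*c*(-14) = -(-224)*c = 224*c)
A(m) = -7/4 (A(m) = -2 + (m/m)/4 = -2 + (¼)*1 = -2 + ¼ = -7/4)
(-706 + Z(-29 + 29))/(A(59) + u(25)) = (-706 + 224*(-29 + 29))/(-7/4 + (-3/2 + 25*25²)) = (-706 + 224*0)/(-7/4 + (-3/2 + 25*625)) = (-706 + 0)/(-7/4 + (-3/2 + 15625)) = -706/(-7/4 + 31247/2) = -706/62487/4 = -706*4/62487 = -2824/62487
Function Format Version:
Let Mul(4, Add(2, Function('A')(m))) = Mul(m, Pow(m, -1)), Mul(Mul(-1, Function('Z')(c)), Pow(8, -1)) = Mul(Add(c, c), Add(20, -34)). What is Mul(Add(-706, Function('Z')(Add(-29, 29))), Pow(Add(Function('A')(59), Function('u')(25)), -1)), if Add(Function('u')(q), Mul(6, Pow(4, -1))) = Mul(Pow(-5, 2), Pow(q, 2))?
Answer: Rational(-2824, 62487) ≈ -0.045193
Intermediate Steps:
Function('u')(q) = Add(Rational(-3, 2), Mul(25, Pow(q, 2))) (Function('u')(q) = Add(Rational(-3, 2), Mul(Pow(-5, 2), Pow(q, 2))) = Add(Rational(-3, 2), Mul(25, Pow(q, 2))))
Function('Z')(c) = Mul(224, c) (Function('Z')(c) = Mul(-8, Mul(Add(c, c), Add(20, -34))) = Mul(-8, Mul(Mul(2, c), -14)) = Mul(-8, Mul(-28, c)) = Mul(224, c))
Function('A')(m) = Rational(-7, 4) (Function('A')(m) = Add(-2, Mul(Rational(1, 4), Mul(m, Pow(m, -1)))) = Add(-2, Mul(Rational(1, 4), 1)) = Add(-2, Rational(1, 4)) = Rational(-7, 4))
Mul(Add(-706, Function('Z')(Add(-29, 29))), Pow(Add(Function('A')(59), Function('u')(25)), -1)) = Mul(Add(-706, Mul(224, Add(-29, 29))), Pow(Add(Rational(-7, 4), Add(Rational(-3, 2), Mul(25, Pow(25, 2)))), -1)) = Mul(Add(-706, Mul(224, 0)), Pow(Add(Rational(-7, 4), Add(Rational(-3, 2), Mul(25, 625))), -1)) = Mul(Add(-706, 0), Pow(Add(Rational(-7, 4), Add(Rational(-3, 2), 15625)), -1)) = Mul(-706, Pow(Add(Rational(-7, 4), Rational(31247, 2)), -1)) = Mul(-706, Pow(Rational(62487, 4), -1)) = Mul(-706, Rational(4, 62487)) = Rational(-2824, 62487)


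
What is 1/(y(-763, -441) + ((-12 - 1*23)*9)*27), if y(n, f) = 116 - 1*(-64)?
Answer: -1/8325 ≈ -0.00012012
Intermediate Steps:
y(n, f) = 180 (y(n, f) = 116 + 64 = 180)
1/(y(-763, -441) + ((-12 - 1*23)*9)*27) = 1/(180 + ((-12 - 1*23)*9)*27) = 1/(180 + ((-12 - 23)*9)*27) = 1/(180 - 35*9*27) = 1/(180 - 315*27) = 1/(180 - 8505) = 1/(-8325) = -1/8325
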